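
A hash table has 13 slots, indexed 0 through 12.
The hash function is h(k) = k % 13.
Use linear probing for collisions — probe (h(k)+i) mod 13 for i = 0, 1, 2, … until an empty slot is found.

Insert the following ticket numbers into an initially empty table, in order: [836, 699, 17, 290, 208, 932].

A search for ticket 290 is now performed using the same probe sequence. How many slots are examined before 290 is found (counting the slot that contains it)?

3

Insert 836: h=4, slot 4 empty → index 4.
Insert 699: h=10, slot 10 empty → index 10.
Insert 17: h=4, slot 4 occupied → index 5.
Insert 290: h=4, slots 4,5 occupied → index 6.
Insert 208: h=0, slot 0 empty → index 0.
Insert 932: h=9, slot 9 empty → index 9.
Table: [208, —, —, —, 836, 17, 290, —, —, 932, 699, —, —]
Lookup 290: h=4, probe 4,5,6 → found at 6.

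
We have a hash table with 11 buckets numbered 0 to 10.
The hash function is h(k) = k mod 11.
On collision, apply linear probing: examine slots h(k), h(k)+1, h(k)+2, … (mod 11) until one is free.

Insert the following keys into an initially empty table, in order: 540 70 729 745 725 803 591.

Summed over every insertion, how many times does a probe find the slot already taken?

540 hashes to 1; slot 1 is free -> place at 1.
70 hashes to 4; slot 4 is free -> place at 4.
729 hashes to 3; slot 3 is free -> place at 3.
745 hashes to 8; slot 8 is free -> place at 8.
725 hashes to 10; slot 10 is free -> place at 10.
803 hashes to 0; slot 0 is free -> place at 0.
591 hashes to 8; 8 taken -> place at 9.
Table: [803, 540, _, 729, 70, _, _, _, 745, 591, 725]

1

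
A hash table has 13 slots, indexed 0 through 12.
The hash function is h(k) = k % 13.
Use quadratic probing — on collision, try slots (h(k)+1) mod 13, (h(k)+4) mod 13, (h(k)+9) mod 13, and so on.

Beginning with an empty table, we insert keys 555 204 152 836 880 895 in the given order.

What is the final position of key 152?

555 hashes to 9; slot 9 is free => place at 9.
204 hashes to 9; 9 taken => place at 10.
152 hashes to 9; 9,10 taken => place at 0.
836 hashes to 4; slot 4 is free => place at 4.
880 hashes to 9; 9,10,0 taken => place at 5.
895 hashes to 11; slot 11 is free => place at 11.
Table: [152, —, —, —, 836, 880, —, —, —, 555, 204, 895, —]

0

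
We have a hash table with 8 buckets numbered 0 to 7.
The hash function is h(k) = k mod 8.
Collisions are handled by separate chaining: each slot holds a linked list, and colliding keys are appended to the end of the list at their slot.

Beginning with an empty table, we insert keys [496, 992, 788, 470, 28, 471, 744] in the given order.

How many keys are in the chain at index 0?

496 -> bucket 0
992 -> bucket 0 (collision)
788 -> bucket 4
470 -> bucket 6
28 -> bucket 4 (collision)
471 -> bucket 7
744 -> bucket 0 (collision)
Final buckets:
0: 496 -> 992 -> 744
1: _
2: _
3: _
4: 788 -> 28
5: _
6: 470
7: 471

3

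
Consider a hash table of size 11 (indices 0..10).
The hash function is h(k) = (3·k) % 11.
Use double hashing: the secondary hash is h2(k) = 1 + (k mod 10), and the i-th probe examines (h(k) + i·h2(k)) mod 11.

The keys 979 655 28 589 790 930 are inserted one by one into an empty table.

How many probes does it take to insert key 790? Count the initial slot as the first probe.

Insert 979: h=0, slot 0 empty → index 0.
Insert 655: h=7, slot 7 empty → index 7.
Insert 28: h=7, h2=9, slot 7 occupied → index 5.
Insert 589: h=7, h2=10, slot 7 occupied → index 6.
Insert 790: h=5, h2=1, slots 5,6,7 occupied → index 8.
Insert 930: h=7, h2=1, slots 7,8 occupied → index 9.
Table: [979, ∅, ∅, ∅, ∅, 28, 589, 655, 790, 930, ∅]

4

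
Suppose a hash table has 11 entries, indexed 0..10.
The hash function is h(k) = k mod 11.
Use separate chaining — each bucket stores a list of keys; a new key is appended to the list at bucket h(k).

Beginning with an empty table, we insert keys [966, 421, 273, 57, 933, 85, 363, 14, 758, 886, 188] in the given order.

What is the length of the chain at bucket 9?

966 → bucket 9
421 → bucket 3
273 → bucket 9 (collision)
57 → bucket 2
933 → bucket 9 (collision)
85 → bucket 8
363 → bucket 0
14 → bucket 3 (collision)
758 → bucket 10
886 → bucket 6
188 → bucket 1
Final buckets:
0: 363
1: 188
2: 57
3: 421 -> 14
4: .
5: .
6: 886
7: .
8: 85
9: 966 -> 273 -> 933
10: 758

3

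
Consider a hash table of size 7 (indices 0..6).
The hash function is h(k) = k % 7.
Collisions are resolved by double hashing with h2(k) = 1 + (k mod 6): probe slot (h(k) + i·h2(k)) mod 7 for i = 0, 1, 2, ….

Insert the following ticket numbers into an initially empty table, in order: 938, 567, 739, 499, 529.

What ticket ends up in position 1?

Insert 938: h=0, slot 0 empty → index 0.
Insert 567: h=0, h2=4, slot 0 occupied → index 4.
Insert 739: h=4, h2=2, slot 4 occupied → index 6.
Insert 499: h=2, slot 2 empty → index 2.
Insert 529: h=4, h2=2, slots 4,6 occupied → index 1.
Table: [938, 529, 499, ∅, 567, ∅, 739]

529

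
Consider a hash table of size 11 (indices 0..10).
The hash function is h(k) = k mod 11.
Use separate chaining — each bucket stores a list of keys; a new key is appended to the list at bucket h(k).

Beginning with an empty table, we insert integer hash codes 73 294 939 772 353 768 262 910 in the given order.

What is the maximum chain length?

2

Insert 73: h=7, bucket 7 empty → new chain.
Insert 294: h=8, bucket 8 empty → new chain.
Insert 939: h=4, bucket 4 empty → new chain.
Insert 772: h=2, bucket 2 empty → new chain.
Insert 353: h=1, bucket 1 empty → new chain.
Insert 768: h=9, bucket 9 empty → new chain.
Insert 262: h=9, bucket 9 nonempty → append to chain.
Insert 910: h=8, bucket 8 nonempty → append to chain.
Final buckets:
0: -
1: 353
2: 772
3: -
4: 939
5: -
6: -
7: 73
8: 294 -> 910
9: 768 -> 262
10: -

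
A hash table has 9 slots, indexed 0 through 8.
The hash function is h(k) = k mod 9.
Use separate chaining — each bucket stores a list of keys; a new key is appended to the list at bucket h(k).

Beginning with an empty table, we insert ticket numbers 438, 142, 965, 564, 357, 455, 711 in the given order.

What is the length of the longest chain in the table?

Insert 438: h=6, bucket 6 empty -> new chain.
Insert 142: h=7, bucket 7 empty -> new chain.
Insert 965: h=2, bucket 2 empty -> new chain.
Insert 564: h=6, bucket 6 nonempty -> append to chain.
Insert 357: h=6, bucket 6 nonempty -> append to chain.
Insert 455: h=5, bucket 5 empty -> new chain.
Insert 711: h=0, bucket 0 empty -> new chain.
Final buckets:
0: 711
1: ∅
2: 965
3: ∅
4: ∅
5: 455
6: 438 -> 564 -> 357
7: 142
8: ∅

3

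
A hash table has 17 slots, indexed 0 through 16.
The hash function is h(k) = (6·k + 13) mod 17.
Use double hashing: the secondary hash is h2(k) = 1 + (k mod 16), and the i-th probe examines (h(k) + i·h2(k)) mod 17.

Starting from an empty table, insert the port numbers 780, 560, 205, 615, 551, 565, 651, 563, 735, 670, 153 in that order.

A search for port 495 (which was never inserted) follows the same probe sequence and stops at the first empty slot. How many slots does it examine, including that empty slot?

Insert 780: h=1, slot 1 empty → index 1.
Insert 560: h=7, slot 7 empty → index 7.
Insert 205: h=2, slot 2 empty → index 2.
Insert 615: h=14, slot 14 empty → index 14.
Insert 551: h=4, slot 4 empty → index 4.
Insert 565: h=3, slot 3 empty → index 3.
Insert 651: h=9, slot 9 empty → index 9.
Insert 563: h=8, slot 8 empty → index 8.
Insert 735: h=3, h2=16, slots 3,2,1 occupied → index 0.
Insert 670: h=4, h2=15, slots 4,2,0 occupied → index 15.
Insert 153: h=13, slot 13 empty → index 13.
Table: [735, 780, 205, 565, 551, -, -, 560, 563, 651, -, -, -, 153, 615, 670, -]
Lookup 495: h=8, h2=16, probe 8,7,6 → slot 6 empty, not found.

3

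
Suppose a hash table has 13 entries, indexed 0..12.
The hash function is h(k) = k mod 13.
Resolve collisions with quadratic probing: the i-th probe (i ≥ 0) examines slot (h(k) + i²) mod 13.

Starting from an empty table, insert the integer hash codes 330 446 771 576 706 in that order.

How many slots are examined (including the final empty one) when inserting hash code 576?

4

330: h=5 → slot 5
446: h=4 → slot 4
771: h=4, probe 4,5,8 → slot 8
576: h=4, probe 4,5,8,0 → slot 0
706: h=4, probe 4,5,8,0,7 → slot 7
Table: [576, ∅, ∅, ∅, 446, 330, ∅, 706, 771, ∅, ∅, ∅, ∅]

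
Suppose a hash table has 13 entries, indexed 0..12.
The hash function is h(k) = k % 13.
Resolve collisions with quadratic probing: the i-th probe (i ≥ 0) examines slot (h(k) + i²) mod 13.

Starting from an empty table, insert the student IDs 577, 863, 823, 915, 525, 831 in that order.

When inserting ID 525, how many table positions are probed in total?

4

577: h=5 => slot 5
863: h=5, probe 5,6 => slot 6
823: h=4 => slot 4
915: h=5, probe 5,6,9 => slot 9
525: h=5, probe 5,6,9,1 => slot 1
831: h=12 => slot 12
Table: [—, 525, —, —, 823, 577, 863, —, —, 915, —, —, 831]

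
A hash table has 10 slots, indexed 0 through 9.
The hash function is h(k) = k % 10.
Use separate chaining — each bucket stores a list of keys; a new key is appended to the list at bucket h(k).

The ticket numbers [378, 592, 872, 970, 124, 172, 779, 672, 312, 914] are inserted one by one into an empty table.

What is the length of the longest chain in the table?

378 -> bucket 8
592 -> bucket 2
872 -> bucket 2 (collision)
970 -> bucket 0
124 -> bucket 4
172 -> bucket 2 (collision)
779 -> bucket 9
672 -> bucket 2 (collision)
312 -> bucket 2 (collision)
914 -> bucket 4 (collision)
Final buckets:
0: 970
1: -
2: 592 -> 872 -> 172 -> 672 -> 312
3: -
4: 124 -> 914
5: -
6: -
7: -
8: 378
9: 779

5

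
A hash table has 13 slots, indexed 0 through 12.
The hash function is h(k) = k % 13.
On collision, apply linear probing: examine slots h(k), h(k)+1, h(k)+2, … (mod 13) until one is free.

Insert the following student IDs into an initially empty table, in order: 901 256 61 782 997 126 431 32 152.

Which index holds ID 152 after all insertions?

901: h=4 → slot 4
256: h=9 → slot 9
61: h=9, probe 9,10 → slot 10
782: h=2 → slot 2
997: h=9, probe 9,10,11 → slot 11
126: h=9, probe 9,10,11,12 → slot 12
431: h=2, probe 2,3 → slot 3
32: h=6 → slot 6
152: h=9, probe 9,10,11,12,0 → slot 0
Table: [152, -, 782, 431, 901, -, 32, -, -, 256, 61, 997, 126]

0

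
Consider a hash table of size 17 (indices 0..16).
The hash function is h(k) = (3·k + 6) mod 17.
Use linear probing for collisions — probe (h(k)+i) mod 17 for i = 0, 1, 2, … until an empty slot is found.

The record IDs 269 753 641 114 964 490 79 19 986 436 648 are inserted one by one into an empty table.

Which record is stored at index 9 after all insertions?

114

269: h=14 -> slot 14
753: h=4 -> slot 4
641: h=8 -> slot 8
114: h=8, probe 8,9 -> slot 9
964: h=8, probe 8,9,10 -> slot 10
490: h=14, probe 14,15 -> slot 15
79: h=5 -> slot 5
19: h=12 -> slot 12
986: h=6 -> slot 6
436: h=5, probe 5,6,7 -> slot 7
648: h=12, probe 12,13 -> slot 13
Table: [-, -, -, -, 753, 79, 986, 436, 641, 114, 964, -, 19, 648, 269, 490, -]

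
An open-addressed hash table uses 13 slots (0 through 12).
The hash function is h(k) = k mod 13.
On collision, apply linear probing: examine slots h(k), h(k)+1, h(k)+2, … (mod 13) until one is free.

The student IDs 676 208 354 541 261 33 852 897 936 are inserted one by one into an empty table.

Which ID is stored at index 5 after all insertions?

936

676: h=0 -> slot 0
208: h=0, probe 0,1 -> slot 1
354: h=3 -> slot 3
541: h=8 -> slot 8
261: h=1, probe 1,2 -> slot 2
33: h=7 -> slot 7
852: h=7, probe 7,8,9 -> slot 9
897: h=0, probe 0,1,2,3,4 -> slot 4
936: h=0, probe 0,1,2,3,4,5 -> slot 5
Table: [676, 208, 261, 354, 897, 936, -, 33, 541, 852, -, -, -]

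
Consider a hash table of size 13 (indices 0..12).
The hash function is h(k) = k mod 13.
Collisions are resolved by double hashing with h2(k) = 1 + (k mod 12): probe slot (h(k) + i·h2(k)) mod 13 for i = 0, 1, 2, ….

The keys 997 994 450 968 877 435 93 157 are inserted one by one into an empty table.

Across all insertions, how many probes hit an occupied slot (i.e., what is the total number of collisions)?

997 hashes to 9; slot 9 is free -> place at 9.
994 hashes to 6; slot 6 is free -> place at 6.
450 hashes to 8; slot 8 is free -> place at 8.
968 hashes to 6, h2=9; 6 taken -> place at 2.
877 hashes to 6, h2=2; 6,8 taken -> place at 10.
435 hashes to 6, h2=4; 6,10 taken -> place at 1.
93 hashes to 2, h2=10; 2 taken -> place at 12.
157 hashes to 1, h2=2; 1 taken -> place at 3.
Table: [_, 435, 968, 157, _, _, 994, _, 450, 997, 877, _, 93]

7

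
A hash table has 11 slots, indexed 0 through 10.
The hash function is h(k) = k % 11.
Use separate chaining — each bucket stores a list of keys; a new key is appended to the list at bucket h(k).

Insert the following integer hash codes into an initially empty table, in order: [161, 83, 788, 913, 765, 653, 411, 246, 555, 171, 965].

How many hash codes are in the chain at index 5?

161 → bucket 7
83 → bucket 6
788 → bucket 7 (collision)
913 → bucket 0
765 → bucket 6 (collision)
653 → bucket 4
411 → bucket 4 (collision)
246 → bucket 4 (collision)
555 → bucket 5
171 → bucket 6 (collision)
965 → bucket 8
Final buckets:
0: 913
1: -
2: -
3: -
4: 653 -> 411 -> 246
5: 555
6: 83 -> 765 -> 171
7: 161 -> 788
8: 965
9: -
10: -

1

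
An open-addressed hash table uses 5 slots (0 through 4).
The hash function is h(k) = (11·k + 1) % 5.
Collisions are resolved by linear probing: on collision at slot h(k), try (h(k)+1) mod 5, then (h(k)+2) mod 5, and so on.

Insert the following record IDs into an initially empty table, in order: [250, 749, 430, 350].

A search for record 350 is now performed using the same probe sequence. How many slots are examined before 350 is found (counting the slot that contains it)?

3

250: h=1 → slot 1
749: h=0 → slot 0
430: h=1, probe 1,2 → slot 2
350: h=1, probe 1,2,3 → slot 3
Table: [749, 250, 430, 350, .]
Lookup 350: h=1, probe 1,2,3 → found at 3.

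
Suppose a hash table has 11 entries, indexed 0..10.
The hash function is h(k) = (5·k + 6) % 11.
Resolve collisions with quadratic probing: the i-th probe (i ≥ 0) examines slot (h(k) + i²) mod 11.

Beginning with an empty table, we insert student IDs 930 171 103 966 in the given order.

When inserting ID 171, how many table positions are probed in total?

2

930: h=3 → slot 3
171: h=3, probe 3,4 → slot 4
103: h=4, probe 4,5 → slot 5
966: h=7 → slot 7
Table: [—, —, —, 930, 171, 103, —, 966, —, —, —]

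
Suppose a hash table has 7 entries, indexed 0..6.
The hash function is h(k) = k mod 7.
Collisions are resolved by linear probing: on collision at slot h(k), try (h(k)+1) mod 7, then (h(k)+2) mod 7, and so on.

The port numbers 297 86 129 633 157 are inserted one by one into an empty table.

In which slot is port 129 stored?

Insert 297: h=3, slot 3 empty → index 3.
Insert 86: h=2, slot 2 empty → index 2.
Insert 129: h=3, slot 3 occupied → index 4.
Insert 633: h=3, slots 3,4 occupied → index 5.
Insert 157: h=3, slots 3,4,5 occupied → index 6.
Table: [—, —, 86, 297, 129, 633, 157]

4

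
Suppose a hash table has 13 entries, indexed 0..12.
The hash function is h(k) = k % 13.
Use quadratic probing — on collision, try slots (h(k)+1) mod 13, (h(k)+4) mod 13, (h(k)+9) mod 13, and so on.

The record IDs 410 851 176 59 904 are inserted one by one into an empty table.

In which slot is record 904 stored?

3

410 hashes to 7; slot 7 is free => place at 7.
851 hashes to 6; slot 6 is free => place at 6.
176 hashes to 7; 7 taken => place at 8.
59 hashes to 7; 7,8 taken => place at 11.
904 hashes to 7; 7,8,11 taken => place at 3.
Table: [-, -, -, 904, -, -, 851, 410, 176, -, -, 59, -]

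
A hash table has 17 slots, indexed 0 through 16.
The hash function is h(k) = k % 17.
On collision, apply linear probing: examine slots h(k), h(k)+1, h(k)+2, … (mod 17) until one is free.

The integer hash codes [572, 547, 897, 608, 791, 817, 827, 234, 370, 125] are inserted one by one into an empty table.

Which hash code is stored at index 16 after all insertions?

370

Insert 572: h=11, slot 11 empty => index 11.
Insert 547: h=3, slot 3 empty => index 3.
Insert 897: h=13, slot 13 empty => index 13.
Insert 608: h=13, slot 13 occupied => index 14.
Insert 791: h=9, slot 9 empty => index 9.
Insert 817: h=1, slot 1 empty => index 1.
Insert 827: h=11, slot 11 occupied => index 12.
Insert 234: h=13, slots 13,14 occupied => index 15.
Insert 370: h=13, slots 13,14,15 occupied => index 16.
Insert 125: h=6, slot 6 empty => index 6.
Table: [∅, 817, ∅, 547, ∅, ∅, 125, ∅, ∅, 791, ∅, 572, 827, 897, 608, 234, 370]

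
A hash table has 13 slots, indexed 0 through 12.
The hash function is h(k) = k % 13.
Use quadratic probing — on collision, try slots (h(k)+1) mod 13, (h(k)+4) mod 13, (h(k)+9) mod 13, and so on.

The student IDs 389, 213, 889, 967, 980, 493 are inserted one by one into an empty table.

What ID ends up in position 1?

980

389: h=12 → slot 12
213: h=5 → slot 5
889: h=5, probe 5,6 → slot 6
967: h=5, probe 5,6,9 → slot 9
980: h=5, probe 5,6,9,1 → slot 1
493: h=12, probe 12,0 → slot 0
Table: [493, 980, ∅, ∅, ∅, 213, 889, ∅, ∅, 967, ∅, ∅, 389]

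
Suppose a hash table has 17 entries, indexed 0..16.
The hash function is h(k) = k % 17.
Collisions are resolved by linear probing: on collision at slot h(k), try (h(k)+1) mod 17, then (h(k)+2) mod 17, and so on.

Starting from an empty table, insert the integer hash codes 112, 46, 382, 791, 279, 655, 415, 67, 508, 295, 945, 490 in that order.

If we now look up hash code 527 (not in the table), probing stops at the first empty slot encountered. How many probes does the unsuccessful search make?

Insert 112: h=10, slot 10 empty => index 10.
Insert 46: h=12, slot 12 empty => index 12.
Insert 382: h=8, slot 8 empty => index 8.
Insert 791: h=9, slot 9 empty => index 9.
Insert 279: h=7, slot 7 empty => index 7.
Insert 655: h=9, slots 9,10 occupied => index 11.
Insert 415: h=7, slots 7,8,9,10,11,12 occupied => index 13.
Insert 67: h=16, slot 16 empty => index 16.
Insert 508: h=15, slot 15 empty => index 15.
Insert 295: h=6, slot 6 empty => index 6.
Insert 945: h=10, slots 10,11,12,13 occupied => index 14.
Insert 490: h=14, slots 14,15,16 occupied => index 0.
Table: [490, ., ., ., ., ., 295, 279, 382, 791, 112, 655, 46, 415, 945, 508, 67]
Lookup 527: h=0, probe 0,1 → slot 1 empty, not found.

2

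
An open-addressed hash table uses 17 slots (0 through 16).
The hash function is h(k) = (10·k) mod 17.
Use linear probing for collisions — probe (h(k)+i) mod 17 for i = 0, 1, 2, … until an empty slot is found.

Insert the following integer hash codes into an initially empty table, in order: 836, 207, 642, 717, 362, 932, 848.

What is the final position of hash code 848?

836: h=13 -> slot 13
207: h=13, probe 13,14 -> slot 14
642: h=11 -> slot 11
717: h=13, probe 13,14,15 -> slot 15
362: h=16 -> slot 16
932: h=4 -> slot 4
848: h=14, probe 14,15,16,0 -> slot 0
Table: [848, —, —, —, 932, —, —, —, —, —, —, 642, —, 836, 207, 717, 362]

0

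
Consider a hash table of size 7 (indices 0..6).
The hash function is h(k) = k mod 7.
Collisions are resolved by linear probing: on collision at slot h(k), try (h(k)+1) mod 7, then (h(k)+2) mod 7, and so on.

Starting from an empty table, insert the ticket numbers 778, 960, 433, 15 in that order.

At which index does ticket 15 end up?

Insert 778: h=1, slot 1 empty -> index 1.
Insert 960: h=1, slot 1 occupied -> index 2.
Insert 433: h=6, slot 6 empty -> index 6.
Insert 15: h=1, slots 1,2 occupied -> index 3.
Table: [., 778, 960, 15, ., ., 433]

3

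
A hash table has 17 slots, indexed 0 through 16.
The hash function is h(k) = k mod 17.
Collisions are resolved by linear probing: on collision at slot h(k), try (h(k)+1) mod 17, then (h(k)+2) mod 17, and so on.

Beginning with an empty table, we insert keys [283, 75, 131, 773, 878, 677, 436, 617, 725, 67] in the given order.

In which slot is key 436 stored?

15

283: h=11 → slot 11
75: h=7 → slot 7
131: h=12 → slot 12
773: h=8 → slot 8
878: h=11, probe 11,12,13 → slot 13
677: h=14 → slot 14
436: h=11, probe 11,12,13,14,15 → slot 15
617: h=5 → slot 5
725: h=11, probe 11,12,13,14,15,16 → slot 16
67: h=16, probe 16,0 → slot 0
Table: [67, ∅, ∅, ∅, ∅, 617, ∅, 75, 773, ∅, ∅, 283, 131, 878, 677, 436, 725]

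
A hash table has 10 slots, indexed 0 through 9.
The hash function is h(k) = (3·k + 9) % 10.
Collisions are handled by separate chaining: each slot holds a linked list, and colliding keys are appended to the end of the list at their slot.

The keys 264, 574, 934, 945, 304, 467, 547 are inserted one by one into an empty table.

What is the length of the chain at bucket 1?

4

Insert 264: h=1, bucket 1 empty -> new chain.
Insert 574: h=1, bucket 1 nonempty -> append to chain.
Insert 934: h=1, bucket 1 nonempty -> append to chain.
Insert 945: h=4, bucket 4 empty -> new chain.
Insert 304: h=1, bucket 1 nonempty -> append to chain.
Insert 467: h=0, bucket 0 empty -> new chain.
Insert 547: h=0, bucket 0 nonempty -> append to chain.
Final buckets:
0: 467 -> 547
1: 264 -> 574 -> 934 -> 304
2: —
3: —
4: 945
5: —
6: —
7: —
8: —
9: —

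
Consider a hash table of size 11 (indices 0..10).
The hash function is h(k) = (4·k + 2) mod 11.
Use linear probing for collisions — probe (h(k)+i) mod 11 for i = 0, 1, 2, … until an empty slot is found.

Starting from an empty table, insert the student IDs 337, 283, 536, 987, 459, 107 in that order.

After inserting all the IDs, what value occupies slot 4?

459

Insert 337: h=8, slot 8 empty -> index 8.
Insert 283: h=1, slot 1 empty -> index 1.
Insert 536: h=1, slot 1 occupied -> index 2.
Insert 987: h=1, slots 1,2 occupied -> index 3.
Insert 459: h=1, slots 1,2,3 occupied -> index 4.
Insert 107: h=1, slots 1,2,3,4 occupied -> index 5.
Table: [_, 283, 536, 987, 459, 107, _, _, 337, _, _]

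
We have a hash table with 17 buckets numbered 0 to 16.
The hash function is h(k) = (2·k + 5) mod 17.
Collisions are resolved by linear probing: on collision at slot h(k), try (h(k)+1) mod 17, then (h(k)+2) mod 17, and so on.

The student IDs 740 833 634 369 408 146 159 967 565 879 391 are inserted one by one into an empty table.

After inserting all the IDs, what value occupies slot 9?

391

740: h=6 → slot 6
833: h=5 → slot 5
634: h=15 → slot 15
369: h=12 → slot 12
408: h=5, probe 5,6,7 → slot 7
146: h=8 → slot 8
159: h=0 → slot 0
967: h=1 → slot 1
565: h=13 → slot 13
879: h=12, probe 12,13,14 → slot 14
391: h=5, probe 5,6,7,8,9 → slot 9
Table: [159, 967, —, —, —, 833, 740, 408, 146, 391, —, —, 369, 565, 879, 634, —]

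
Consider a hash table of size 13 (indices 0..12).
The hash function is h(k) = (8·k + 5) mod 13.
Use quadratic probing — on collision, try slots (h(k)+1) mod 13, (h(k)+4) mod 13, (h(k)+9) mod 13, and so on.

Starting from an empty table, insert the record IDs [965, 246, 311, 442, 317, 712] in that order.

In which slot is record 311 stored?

11

Insert 965: h=3, slot 3 empty => index 3.
Insert 246: h=10, slot 10 empty => index 10.
Insert 311: h=10, slot 10 occupied => index 11.
Insert 442: h=5, slot 5 empty => index 5.
Insert 317: h=6, slot 6 empty => index 6.
Insert 712: h=7, slot 7 empty => index 7.
Table: [—, —, —, 965, —, 442, 317, 712, —, —, 246, 311, —]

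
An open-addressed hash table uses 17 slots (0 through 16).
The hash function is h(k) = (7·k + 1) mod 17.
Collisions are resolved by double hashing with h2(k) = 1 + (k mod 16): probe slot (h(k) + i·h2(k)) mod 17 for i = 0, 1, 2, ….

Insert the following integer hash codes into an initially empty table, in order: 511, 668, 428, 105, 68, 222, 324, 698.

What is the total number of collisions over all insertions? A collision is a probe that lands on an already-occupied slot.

6

511 hashes to 8; slot 8 is free -> place at 8.
668 hashes to 2; slot 2 is free -> place at 2.
428 hashes to 5; slot 5 is free -> place at 5.
105 hashes to 5, h2=10; 5 taken -> place at 15.
68 hashes to 1; slot 1 is free -> place at 1.
222 hashes to 8, h2=15; 8 taken -> place at 6.
324 hashes to 8, h2=5; 8 taken -> place at 13.
698 hashes to 8, h2=11; 8,2,13 taken -> place at 7.
Table: [., 68, 668, ., ., 428, 222, 698, 511, ., ., ., ., 324, ., 105, .]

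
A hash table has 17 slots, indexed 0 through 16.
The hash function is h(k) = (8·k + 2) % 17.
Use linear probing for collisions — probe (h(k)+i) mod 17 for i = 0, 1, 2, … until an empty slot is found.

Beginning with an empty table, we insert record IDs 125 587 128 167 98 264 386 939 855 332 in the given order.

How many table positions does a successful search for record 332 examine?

125: h=16 → slot 16
587: h=6 → slot 6
128: h=6, probe 6,7 → slot 7
167: h=12 → slot 12
98: h=4 → slot 4
264: h=6, probe 6,7,8 → slot 8
386: h=13 → slot 13
939: h=0 → slot 0
855: h=8, probe 8,9 → slot 9
332: h=6, probe 6,7,8,9,10 → slot 10
Table: [939, ., ., ., 98, ., 587, 128, 264, 855, 332, ., 167, 386, ., ., 125]
Lookup 332: h=6, probe 6,7,8,9,10 → found at 10.

5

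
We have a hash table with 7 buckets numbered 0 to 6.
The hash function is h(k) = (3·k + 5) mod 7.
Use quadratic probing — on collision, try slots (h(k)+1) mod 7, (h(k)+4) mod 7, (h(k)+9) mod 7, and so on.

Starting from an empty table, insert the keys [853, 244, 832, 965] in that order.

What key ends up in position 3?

244

Insert 853: h=2, slot 2 empty -> index 2.
Insert 244: h=2, slot 2 occupied -> index 3.
Insert 832: h=2, slots 2,3 occupied -> index 6.
Insert 965: h=2, slots 2,3,6 occupied -> index 4.
Table: [-, -, 853, 244, 965, -, 832]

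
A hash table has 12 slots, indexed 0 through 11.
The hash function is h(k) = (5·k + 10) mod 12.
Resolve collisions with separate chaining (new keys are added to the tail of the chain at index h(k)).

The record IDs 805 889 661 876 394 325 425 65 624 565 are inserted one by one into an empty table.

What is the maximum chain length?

805 -> bucket 3
889 -> bucket 3 (collision)
661 -> bucket 3 (collision)
876 -> bucket 10
394 -> bucket 0
325 -> bucket 3 (collision)
425 -> bucket 11
65 -> bucket 11 (collision)
624 -> bucket 10 (collision)
565 -> bucket 3 (collision)
Final buckets:
0: 394
1: -
2: -
3: 805 -> 889 -> 661 -> 325 -> 565
4: -
5: -
6: -
7: -
8: -
9: -
10: 876 -> 624
11: 425 -> 65

5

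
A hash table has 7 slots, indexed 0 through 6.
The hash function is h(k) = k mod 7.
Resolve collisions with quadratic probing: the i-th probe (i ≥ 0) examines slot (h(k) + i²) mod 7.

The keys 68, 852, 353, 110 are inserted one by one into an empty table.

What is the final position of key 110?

68 hashes to 5; slot 5 is free -> place at 5.
852 hashes to 5; 5 taken -> place at 6.
353 hashes to 3; slot 3 is free -> place at 3.
110 hashes to 5; 5,6 taken -> place at 2.
Table: [—, —, 110, 353, —, 68, 852]

2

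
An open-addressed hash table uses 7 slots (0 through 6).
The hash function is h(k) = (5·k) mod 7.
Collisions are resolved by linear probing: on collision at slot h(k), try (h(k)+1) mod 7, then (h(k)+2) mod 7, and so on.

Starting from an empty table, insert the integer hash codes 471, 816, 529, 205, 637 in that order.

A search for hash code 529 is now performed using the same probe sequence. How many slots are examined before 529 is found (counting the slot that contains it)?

2

471: h=3 => slot 3
816: h=6 => slot 6
529: h=6, probe 6,0 => slot 0
205: h=3, probe 3,4 => slot 4
637: h=0, probe 0,1 => slot 1
Table: [529, 637, ∅, 471, 205, ∅, 816]
Lookup 529: h=6, probe 6,0 → found at 0.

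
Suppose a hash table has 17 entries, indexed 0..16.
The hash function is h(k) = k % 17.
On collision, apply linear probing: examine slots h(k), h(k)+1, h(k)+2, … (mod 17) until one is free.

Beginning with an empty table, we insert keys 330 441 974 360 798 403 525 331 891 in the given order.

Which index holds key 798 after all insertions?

0

330 hashes to 7; slot 7 is free -> place at 7.
441 hashes to 16; slot 16 is free -> place at 16.
974 hashes to 5; slot 5 is free -> place at 5.
360 hashes to 3; slot 3 is free -> place at 3.
798 hashes to 16; 16 taken -> place at 0.
403 hashes to 12; slot 12 is free -> place at 12.
525 hashes to 15; slot 15 is free -> place at 15.
331 hashes to 8; slot 8 is free -> place at 8.
891 hashes to 7; 7,8 taken -> place at 9.
Table: [798, ∅, ∅, 360, ∅, 974, ∅, 330, 331, 891, ∅, ∅, 403, ∅, ∅, 525, 441]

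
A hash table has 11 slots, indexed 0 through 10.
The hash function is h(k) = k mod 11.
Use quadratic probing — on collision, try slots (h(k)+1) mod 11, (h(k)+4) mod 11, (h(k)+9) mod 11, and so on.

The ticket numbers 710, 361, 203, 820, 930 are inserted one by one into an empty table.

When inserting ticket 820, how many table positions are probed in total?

710 hashes to 6; slot 6 is free → place at 6.
361 hashes to 9; slot 9 is free → place at 9.
203 hashes to 5; slot 5 is free → place at 5.
820 hashes to 6; 6 taken → place at 7.
930 hashes to 6; 6,7 taken → place at 10.
Table: [—, —, —, —, —, 203, 710, 820, —, 361, 930]

2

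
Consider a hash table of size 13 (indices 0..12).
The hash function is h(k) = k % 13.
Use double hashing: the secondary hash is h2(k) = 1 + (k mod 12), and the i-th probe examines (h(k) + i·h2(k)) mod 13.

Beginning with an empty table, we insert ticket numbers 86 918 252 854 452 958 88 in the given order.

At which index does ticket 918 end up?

86 hashes to 8; slot 8 is free => place at 8.
918 hashes to 8, h2=7; 8 taken => place at 2.
252 hashes to 5; slot 5 is free => place at 5.
854 hashes to 9; slot 9 is free => place at 9.
452 hashes to 10; slot 10 is free => place at 10.
958 hashes to 9, h2=11; 9 taken => place at 7.
88 hashes to 10, h2=5; 10,2,7 taken => place at 12.
Table: [_, _, 918, _, _, 252, _, 958, 86, 854, 452, _, 88]

2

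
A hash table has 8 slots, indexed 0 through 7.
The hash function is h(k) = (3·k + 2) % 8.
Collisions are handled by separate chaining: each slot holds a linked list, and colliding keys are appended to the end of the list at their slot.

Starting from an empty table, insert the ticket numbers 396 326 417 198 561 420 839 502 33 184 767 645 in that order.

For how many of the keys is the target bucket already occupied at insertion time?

Insert 396: h=6, bucket 6 empty → new chain.
Insert 326: h=4, bucket 4 empty → new chain.
Insert 417: h=5, bucket 5 empty → new chain.
Insert 198: h=4, bucket 4 nonempty → append to chain.
Insert 561: h=5, bucket 5 nonempty → append to chain.
Insert 420: h=6, bucket 6 nonempty → append to chain.
Insert 839: h=7, bucket 7 empty → new chain.
Insert 502: h=4, bucket 4 nonempty → append to chain.
Insert 33: h=5, bucket 5 nonempty → append to chain.
Insert 184: h=2, bucket 2 empty → new chain.
Insert 767: h=7, bucket 7 nonempty → append to chain.
Insert 645: h=1, bucket 1 empty → new chain.
Final buckets:
0: —
1: 645
2: 184
3: —
4: 326 -> 198 -> 502
5: 417 -> 561 -> 33
6: 396 -> 420
7: 839 -> 767

6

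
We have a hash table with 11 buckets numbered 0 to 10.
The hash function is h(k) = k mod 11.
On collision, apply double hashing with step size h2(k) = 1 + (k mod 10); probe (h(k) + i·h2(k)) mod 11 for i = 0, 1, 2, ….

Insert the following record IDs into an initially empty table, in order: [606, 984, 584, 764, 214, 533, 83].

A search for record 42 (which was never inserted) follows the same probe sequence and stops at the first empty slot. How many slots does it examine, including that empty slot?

4

606 hashes to 1; slot 1 is free => place at 1.
984 hashes to 5; slot 5 is free => place at 5.
584 hashes to 1, h2=5; 1 taken => place at 6.
764 hashes to 5, h2=5; 5 taken => place at 10.
214 hashes to 5, h2=5; 5,10 taken => place at 4.
533 hashes to 5, h2=4; 5 taken => place at 9.
83 hashes to 6, h2=4; 6,10 taken => place at 3.
Table: [—, 606, —, 83, 214, 984, 584, —, —, 533, 764]
Lookup 42: h=9, h2=3, probe 9,1,4,7 → slot 7 empty, not found.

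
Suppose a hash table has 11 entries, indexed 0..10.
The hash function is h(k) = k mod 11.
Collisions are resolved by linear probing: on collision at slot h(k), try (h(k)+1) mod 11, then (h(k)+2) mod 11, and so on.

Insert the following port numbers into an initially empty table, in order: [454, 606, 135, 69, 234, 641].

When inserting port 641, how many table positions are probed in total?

5

454: h=3 → slot 3
606: h=1 → slot 1
135: h=3, probe 3,4 → slot 4
69: h=3, probe 3,4,5 → slot 5
234: h=3, probe 3,4,5,6 → slot 6
641: h=3, probe 3,4,5,6,7 → slot 7
Table: [∅, 606, ∅, 454, 135, 69, 234, 641, ∅, ∅, ∅]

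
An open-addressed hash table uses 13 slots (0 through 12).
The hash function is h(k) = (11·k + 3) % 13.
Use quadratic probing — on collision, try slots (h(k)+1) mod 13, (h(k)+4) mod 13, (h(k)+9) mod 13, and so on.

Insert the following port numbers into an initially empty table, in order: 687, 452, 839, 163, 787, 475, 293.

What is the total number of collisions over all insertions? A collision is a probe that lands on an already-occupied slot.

10

Insert 687: h=7, slot 7 empty -> index 7.
Insert 452: h=9, slot 9 empty -> index 9.
Insert 839: h=2, slot 2 empty -> index 2.
Insert 163: h=2, slot 2 occupied -> index 3.
Insert 787: h=2, slots 2,3 occupied -> index 6.
Insert 475: h=2, slots 2,3,6 occupied -> index 11.
Insert 293: h=2, slots 2,3,6,11 occupied -> index 5.
Table: [∅, ∅, 839, 163, ∅, 293, 787, 687, ∅, 452, ∅, 475, ∅]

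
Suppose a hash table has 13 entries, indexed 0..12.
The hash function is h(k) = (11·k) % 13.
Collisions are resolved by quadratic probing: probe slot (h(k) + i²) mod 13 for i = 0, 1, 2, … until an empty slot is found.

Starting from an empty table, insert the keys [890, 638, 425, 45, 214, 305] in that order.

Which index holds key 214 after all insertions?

5

Insert 890: h=1, slot 1 empty => index 1.
Insert 638: h=11, slot 11 empty => index 11.
Insert 425: h=8, slot 8 empty => index 8.
Insert 45: h=1, slot 1 occupied => index 2.
Insert 214: h=1, slots 1,2 occupied => index 5.
Insert 305: h=1, slots 1,2,5 occupied => index 10.
Table: [∅, 890, 45, ∅, ∅, 214, ∅, ∅, 425, ∅, 305, 638, ∅]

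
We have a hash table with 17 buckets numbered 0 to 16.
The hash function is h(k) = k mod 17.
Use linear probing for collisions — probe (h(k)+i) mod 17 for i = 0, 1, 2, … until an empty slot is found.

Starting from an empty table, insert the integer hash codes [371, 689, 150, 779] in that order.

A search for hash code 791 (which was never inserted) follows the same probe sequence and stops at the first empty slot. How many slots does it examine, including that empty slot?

2

371 hashes to 14; slot 14 is free → place at 14.
689 hashes to 9; slot 9 is free → place at 9.
150 hashes to 14; 14 taken → place at 15.
779 hashes to 14; 14,15 taken → place at 16.
Table: [—, —, —, —, —, —, —, —, —, 689, —, —, —, —, 371, 150, 779]
Lookup 791: h=9, probe 9,10 → slot 10 empty, not found.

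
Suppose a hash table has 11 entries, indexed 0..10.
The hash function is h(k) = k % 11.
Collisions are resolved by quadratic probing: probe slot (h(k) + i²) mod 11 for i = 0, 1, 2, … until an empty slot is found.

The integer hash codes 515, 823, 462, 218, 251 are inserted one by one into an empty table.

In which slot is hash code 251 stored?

7

515 hashes to 9; slot 9 is free -> place at 9.
823 hashes to 9; 9 taken -> place at 10.
462 hashes to 0; slot 0 is free -> place at 0.
218 hashes to 9; 9,10 taken -> place at 2.
251 hashes to 9; 9,10,2 taken -> place at 7.
Table: [462, _, 218, _, _, _, _, 251, _, 515, 823]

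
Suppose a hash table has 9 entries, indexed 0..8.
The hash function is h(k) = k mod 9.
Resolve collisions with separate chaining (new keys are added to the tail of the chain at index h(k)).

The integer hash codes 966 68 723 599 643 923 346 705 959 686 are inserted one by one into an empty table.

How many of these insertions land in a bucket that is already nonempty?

Insert 966: h=3, bucket 3 empty → new chain.
Insert 68: h=5, bucket 5 empty → new chain.
Insert 723: h=3, bucket 3 nonempty → append to chain.
Insert 599: h=5, bucket 5 nonempty → append to chain.
Insert 643: h=4, bucket 4 empty → new chain.
Insert 923: h=5, bucket 5 nonempty → append to chain.
Insert 346: h=4, bucket 4 nonempty → append to chain.
Insert 705: h=3, bucket 3 nonempty → append to chain.
Insert 959: h=5, bucket 5 nonempty → append to chain.
Insert 686: h=2, bucket 2 empty → new chain.
Final buckets:
0: .
1: .
2: 686
3: 966 -> 723 -> 705
4: 643 -> 346
5: 68 -> 599 -> 923 -> 959
6: .
7: .
8: .

6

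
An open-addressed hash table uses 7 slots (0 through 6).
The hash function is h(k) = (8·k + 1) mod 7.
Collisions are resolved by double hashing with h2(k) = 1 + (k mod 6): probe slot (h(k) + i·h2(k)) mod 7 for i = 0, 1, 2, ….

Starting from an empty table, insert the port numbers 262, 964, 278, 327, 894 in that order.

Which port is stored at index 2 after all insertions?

278

Insert 262: h=4, slot 4 empty => index 4.
Insert 964: h=6, slot 6 empty => index 6.
Insert 278: h=6, h2=3, slot 6 occupied => index 2.
Insert 327: h=6, h2=4, slot 6 occupied => index 3.
Insert 894: h=6, h2=1, slot 6 occupied => index 0.
Table: [894, —, 278, 327, 262, —, 964]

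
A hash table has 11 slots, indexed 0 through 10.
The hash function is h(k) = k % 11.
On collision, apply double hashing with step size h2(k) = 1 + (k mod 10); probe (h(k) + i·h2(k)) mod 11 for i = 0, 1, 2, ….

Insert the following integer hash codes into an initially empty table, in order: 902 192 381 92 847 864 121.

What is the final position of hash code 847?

8

Insert 902: h=0, slot 0 empty → index 0.
Insert 192: h=5, slot 5 empty → index 5.
Insert 381: h=7, slot 7 empty → index 7.
Insert 92: h=4, slot 4 empty → index 4.
Insert 847: h=0, h2=8, slot 0 occupied → index 8.
Insert 864: h=6, slot 6 empty → index 6.
Insert 121: h=0, h2=2, slot 0 occupied → index 2.
Table: [902, ∅, 121, ∅, 92, 192, 864, 381, 847, ∅, ∅]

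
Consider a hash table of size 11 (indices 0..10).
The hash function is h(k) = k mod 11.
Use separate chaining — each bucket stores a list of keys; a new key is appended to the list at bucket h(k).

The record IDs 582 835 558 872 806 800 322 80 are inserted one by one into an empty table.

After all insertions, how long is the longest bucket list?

4

Insert 582: h=10, bucket 10 empty -> new chain.
Insert 835: h=10, bucket 10 nonempty -> append to chain.
Insert 558: h=8, bucket 8 empty -> new chain.
Insert 872: h=3, bucket 3 empty -> new chain.
Insert 806: h=3, bucket 3 nonempty -> append to chain.
Insert 800: h=8, bucket 8 nonempty -> append to chain.
Insert 322: h=3, bucket 3 nonempty -> append to chain.
Insert 80: h=3, bucket 3 nonempty -> append to chain.
Final buckets:
0: ∅
1: ∅
2: ∅
3: 872 -> 806 -> 322 -> 80
4: ∅
5: ∅
6: ∅
7: ∅
8: 558 -> 800
9: ∅
10: 582 -> 835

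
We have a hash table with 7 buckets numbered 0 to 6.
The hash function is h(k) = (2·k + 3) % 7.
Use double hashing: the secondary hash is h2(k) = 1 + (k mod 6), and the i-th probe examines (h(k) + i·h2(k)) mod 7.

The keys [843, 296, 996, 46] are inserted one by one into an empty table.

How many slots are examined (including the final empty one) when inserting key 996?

2

Insert 843: h=2, slot 2 empty → index 2.
Insert 296: h=0, slot 0 empty → index 0.
Insert 996: h=0, h2=1, slot 0 occupied → index 1.
Insert 46: h=4, slot 4 empty → index 4.
Table: [296, 996, 843, ∅, 46, ∅, ∅]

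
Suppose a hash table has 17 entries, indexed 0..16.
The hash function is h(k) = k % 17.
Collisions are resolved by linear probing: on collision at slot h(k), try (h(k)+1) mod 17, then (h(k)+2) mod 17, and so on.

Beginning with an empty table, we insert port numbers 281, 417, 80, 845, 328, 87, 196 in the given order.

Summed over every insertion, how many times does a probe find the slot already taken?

4

Insert 281: h=9, slot 9 empty -> index 9.
Insert 417: h=9, slot 9 occupied -> index 10.
Insert 80: h=12, slot 12 empty -> index 12.
Insert 845: h=12, slot 12 occupied -> index 13.
Insert 328: h=5, slot 5 empty -> index 5.
Insert 87: h=2, slot 2 empty -> index 2.
Insert 196: h=9, slots 9,10 occupied -> index 11.
Table: [—, —, 87, —, —, 328, —, —, —, 281, 417, 196, 80, 845, —, —, —]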